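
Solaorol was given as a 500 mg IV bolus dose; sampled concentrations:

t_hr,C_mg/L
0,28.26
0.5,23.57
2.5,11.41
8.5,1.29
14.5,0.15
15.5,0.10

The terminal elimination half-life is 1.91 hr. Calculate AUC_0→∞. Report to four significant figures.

AUC = 90.76 mg/L·hr

Trapezoidal AUC_0→15.5:
  [0→0.5]: (28.26+23.57)/2 × 0.5 = 12.9575
  [0.5→2.5]: (23.57+11.41)/2 × 2 = 34.98
  [2.5→8.5]: (11.41+1.29)/2 × 6 = 38.1
  [8.5→14.5]: (1.29+0.15)/2 × 6 = 4.32
  [14.5→15.5]: (0.15+0.10)/2 × 1 = 0.125
  Sum = 90.4825 mg/L·hr
k_e = ln2 / t½ = 0.693147 / 1.91 = 0.3629 hr^-1
Extrapolated tail: C_last / k_e = 0.10 / 0.3629 = 0.276
AUC_0→∞ = 90.4825 + 0.276 = 90.7585 mg/L·hr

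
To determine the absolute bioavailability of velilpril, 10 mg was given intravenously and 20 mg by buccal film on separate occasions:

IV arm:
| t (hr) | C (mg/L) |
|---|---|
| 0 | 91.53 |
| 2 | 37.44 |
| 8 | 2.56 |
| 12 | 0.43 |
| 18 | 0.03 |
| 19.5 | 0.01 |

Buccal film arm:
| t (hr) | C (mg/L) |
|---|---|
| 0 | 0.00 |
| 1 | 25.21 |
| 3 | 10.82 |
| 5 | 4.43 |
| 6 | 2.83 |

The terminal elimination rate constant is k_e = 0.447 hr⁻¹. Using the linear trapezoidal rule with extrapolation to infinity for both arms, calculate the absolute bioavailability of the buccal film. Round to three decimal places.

Trapezoidal AUC_0→19.5 (IV):
  [0→2]: (91.53+37.44)/2 × 2 = 128.97
  [2→8]: (37.44+2.56)/2 × 6 = 120.0
  [8→12]: (2.56+0.43)/2 × 4 = 5.98
  [12→18]: (0.43+0.03)/2 × 6 = 1.38
  [18→19.5]: (0.03+0.01)/2 × 1.5 = 0.03
  Sum = 256.36 mg/L·hr
IV tail: 0.01/0.447 = 0.022; AUC_iv,0→∞ = 256.36 + 0.022 = 256.382 mg/L·hr
Trapezoidal AUC_0→6 (buccal film):
  [0→1]: (0.00+25.21)/2 × 1 = 12.605
  [1→3]: (25.21+10.82)/2 × 2 = 36.03
  [3→5]: (10.82+4.43)/2 × 2 = 15.25
  [5→6]: (4.43+2.83)/2 × 1 = 3.63
  Sum = 67.515 mg/L·hr
buccal film tail: 2.83/0.447 = 6.331; AUC_ev,0→∞ = 67.515 + 6.331 = 73.846 mg/L·hr
F = (AUC_ev/D_ev)/(AUC_iv/D_iv) = (73.846/20)/(256.382/10) = 3.6923/25.6382 = 0.1440

F = 0.144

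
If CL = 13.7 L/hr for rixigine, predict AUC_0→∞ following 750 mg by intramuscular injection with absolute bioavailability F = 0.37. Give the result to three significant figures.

AUC_0→∞ = F × Dose / CL
        = 0.37 × 750 / 13.7 = 20.2555 mg/L·hr

AUC = 20.3 mg/L·hr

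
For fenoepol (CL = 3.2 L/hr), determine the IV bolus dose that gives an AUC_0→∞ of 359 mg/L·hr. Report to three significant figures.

Dose_iv = CL × AUC_0→∞
     = 3.2 × 359 = 1148.8 mg

Dose = 1150 mg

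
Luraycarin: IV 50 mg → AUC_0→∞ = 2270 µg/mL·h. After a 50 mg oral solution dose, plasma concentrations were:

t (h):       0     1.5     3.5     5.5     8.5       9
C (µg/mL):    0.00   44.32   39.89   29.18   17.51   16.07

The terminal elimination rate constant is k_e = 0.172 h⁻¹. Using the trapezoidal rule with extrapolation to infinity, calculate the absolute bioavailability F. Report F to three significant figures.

F = 0.158

Trapezoidal AUC_0→9 (oral solution):
  [0→1.5]: (0.00+44.32)/2 × 1.5 = 33.24
  [1.5→3.5]: (44.32+39.89)/2 × 2 = 84.21
  [3.5→5.5]: (39.89+29.18)/2 × 2 = 69.07
  [5.5→8.5]: (29.18+17.51)/2 × 3 = 70.035
  [8.5→9]: (17.51+16.07)/2 × 0.5 = 8.395
  Sum = 264.95 µg/mL·h
Tail: C_last/k_e = 16.07/0.172 = 93.430
AUC_0→∞ (oral solution) = 264.95 + 93.430 = 358.38 µg/mL·h
F = (AUC_ev/D_ev)/(AUC_iv/D_iv) = (358.38/50)/(2270/50) = 7.1676/45.4 = 0.1579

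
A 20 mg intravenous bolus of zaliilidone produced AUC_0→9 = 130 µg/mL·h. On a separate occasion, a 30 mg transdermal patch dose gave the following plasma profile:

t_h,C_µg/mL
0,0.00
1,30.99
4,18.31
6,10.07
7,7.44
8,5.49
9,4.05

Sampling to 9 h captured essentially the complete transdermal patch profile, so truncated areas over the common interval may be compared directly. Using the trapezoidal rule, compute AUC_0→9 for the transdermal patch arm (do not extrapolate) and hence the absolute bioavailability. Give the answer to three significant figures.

F = 0.707

Trapezoidal AUC_0→9 (transdermal patch):
  [0→1]: (0.00+30.99)/2 × 1 = 15.495
  [1→4]: (30.99+18.31)/2 × 3 = 73.95
  [4→6]: (18.31+10.07)/2 × 2 = 28.38
  [6→7]: (10.07+7.44)/2 × 1 = 8.755
  [7→8]: (7.44+5.49)/2 × 1 = 6.465
  [8→9]: (5.49+4.05)/2 × 1 = 4.77
  Sum = 137.815 µg/mL·h
F = (AUC_ev/D_ev)/(AUC_iv/D_iv) = (137.815/30)/(130/20) = 4.59383/6.5 = 0.7067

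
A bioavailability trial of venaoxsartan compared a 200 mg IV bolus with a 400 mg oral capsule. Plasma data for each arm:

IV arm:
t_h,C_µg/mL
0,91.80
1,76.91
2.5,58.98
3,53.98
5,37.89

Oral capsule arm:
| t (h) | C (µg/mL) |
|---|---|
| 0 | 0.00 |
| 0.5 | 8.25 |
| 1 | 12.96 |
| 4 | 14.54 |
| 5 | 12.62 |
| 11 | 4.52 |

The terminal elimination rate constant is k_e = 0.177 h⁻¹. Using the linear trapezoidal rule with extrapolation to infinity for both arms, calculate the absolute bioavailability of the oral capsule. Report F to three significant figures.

F = 0.134

Trapezoidal AUC_0→5 (IV):
  [0→1]: (91.80+76.91)/2 × 1 = 84.355
  [1→2.5]: (76.91+58.98)/2 × 1.5 = 101.9175
  [2.5→3]: (58.98+53.98)/2 × 0.5 = 28.24
  [3→5]: (53.98+37.89)/2 × 2 = 91.87
  Sum = 306.3825 µg/mL·h
IV tail: 37.89/0.177 = 214.068; AUC_iv,0→∞ = 306.3825 + 214.068 = 520.4505 µg/mL·h
Trapezoidal AUC_0→11 (oral capsule):
  [0→0.5]: (0.00+8.25)/2 × 0.5 = 2.0625
  [0.5→1]: (8.25+12.96)/2 × 0.5 = 5.3025
  [1→4]: (12.96+14.54)/2 × 3 = 41.25
  [4→5]: (14.54+12.62)/2 × 1 = 13.58
  [5→11]: (12.62+4.52)/2 × 6 = 51.42
  Sum = 113.615 µg/mL·h
oral capsule tail: 4.52/0.177 = 25.537; AUC_ev,0→∞ = 113.615 + 25.537 = 139.152 µg/mL·h
F = (AUC_ev/D_ev)/(AUC_iv/D_iv) = (139.152/400)/(520.4505/200) = 0.34788/2.6022525 = 0.1337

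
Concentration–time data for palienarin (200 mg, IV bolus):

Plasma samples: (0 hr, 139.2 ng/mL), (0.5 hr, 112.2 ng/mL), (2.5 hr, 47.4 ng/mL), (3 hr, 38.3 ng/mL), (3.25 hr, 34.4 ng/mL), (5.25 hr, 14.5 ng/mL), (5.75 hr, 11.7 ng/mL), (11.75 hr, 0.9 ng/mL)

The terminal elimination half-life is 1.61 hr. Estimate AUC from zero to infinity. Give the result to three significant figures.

AUC = 348 ng/mL·hr

Trapezoidal AUC_0→11.75:
  [0→0.5]: (139.2+112.2)/2 × 0.5 = 62.85
  [0.5→2.5]: (112.2+47.4)/2 × 2 = 159.6
  [2.5→3]: (47.4+38.3)/2 × 0.5 = 21.425
  [3→3.25]: (38.3+34.4)/2 × 0.25 = 9.0875
  [3.25→5.25]: (34.4+14.5)/2 × 2 = 48.9
  [5.25→5.75]: (14.5+11.7)/2 × 0.5 = 6.55
  [5.75→11.75]: (11.7+0.9)/2 × 6 = 37.8
  Sum = 346.2125 ng/mL·hr
k_e = ln2 / t½ = 0.693147 / 1.61 = 0.4305 hr^-1
Extrapolated tail: C_last / k_e = 0.9 / 0.4305 = 2.091
AUC_0→∞ = 346.2125 + 2.091 = 348.3035 ng/mL·hr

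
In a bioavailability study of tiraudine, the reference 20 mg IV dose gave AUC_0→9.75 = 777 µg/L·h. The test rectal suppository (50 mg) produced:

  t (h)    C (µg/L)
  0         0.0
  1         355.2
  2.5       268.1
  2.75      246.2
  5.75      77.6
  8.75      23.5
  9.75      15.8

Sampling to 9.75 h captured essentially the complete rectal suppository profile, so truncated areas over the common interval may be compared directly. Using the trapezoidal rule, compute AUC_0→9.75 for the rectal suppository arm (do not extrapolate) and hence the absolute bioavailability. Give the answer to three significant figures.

Trapezoidal AUC_0→9.75 (rectal suppository):
  [0→1]: (0.0+355.2)/2 × 1 = 177.6
  [1→2.5]: (355.2+268.1)/2 × 1.5 = 467.475
  [2.5→2.75]: (268.1+246.2)/2 × 0.25 = 64.2875
  [2.75→5.75]: (246.2+77.6)/2 × 3 = 485.7
  [5.75→8.75]: (77.6+23.5)/2 × 3 = 151.65
  [8.75→9.75]: (23.5+15.8)/2 × 1 = 19.65
  Sum = 1366.3625 µg/L·h
F = (AUC_ev/D_ev)/(AUC_iv/D_iv) = (1366.3625/50)/(777/20) = 27.32725/38.85 = 0.7034

F = 0.703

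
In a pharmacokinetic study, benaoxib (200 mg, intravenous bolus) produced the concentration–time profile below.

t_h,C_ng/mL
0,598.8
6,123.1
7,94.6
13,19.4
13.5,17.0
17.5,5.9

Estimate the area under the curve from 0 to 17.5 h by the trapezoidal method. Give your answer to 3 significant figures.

Trapezoidal AUC_0→17.5:
  [0→6]: (598.8+123.1)/2 × 6 = 2165.7
  [6→7]: (123.1+94.6)/2 × 1 = 108.85
  [7→13]: (94.6+19.4)/2 × 6 = 342.0
  [13→13.5]: (19.4+17.0)/2 × 0.5 = 9.1
  [13.5→17.5]: (17.0+5.9)/2 × 4 = 45.8
  Sum = 2671.45 ng/mL·h

AUC = 2670 ng/mL·h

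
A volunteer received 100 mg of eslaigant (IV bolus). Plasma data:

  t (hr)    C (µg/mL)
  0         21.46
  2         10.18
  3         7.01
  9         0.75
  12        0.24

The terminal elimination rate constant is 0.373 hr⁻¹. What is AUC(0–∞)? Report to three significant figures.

AUC = 65.6 µg/mL·hr

Trapezoidal AUC_0→12:
  [0→2]: (21.46+10.18)/2 × 2 = 31.64
  [2→3]: (10.18+7.01)/2 × 1 = 8.595
  [3→9]: (7.01+0.75)/2 × 6 = 23.28
  [9→12]: (0.75+0.24)/2 × 3 = 1.485
  Sum = 65.0 µg/mL·hr
Extrapolated tail: C_last / k_e = 0.24 / 0.373 = 0.643
AUC_0→∞ = 65.0 + 0.643 = 65.643 µg/mL·hr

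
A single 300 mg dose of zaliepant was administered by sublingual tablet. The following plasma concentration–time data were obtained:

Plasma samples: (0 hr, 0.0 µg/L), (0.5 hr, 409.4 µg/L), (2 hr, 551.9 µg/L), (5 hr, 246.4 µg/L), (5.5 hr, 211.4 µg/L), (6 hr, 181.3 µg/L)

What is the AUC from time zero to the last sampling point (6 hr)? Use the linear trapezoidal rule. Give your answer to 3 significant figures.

AUC = 2230 µg/L·hr

Trapezoidal AUC_0→6:
  [0→0.5]: (0.0+409.4)/2 × 0.5 = 102.35
  [0.5→2]: (409.4+551.9)/2 × 1.5 = 720.975
  [2→5]: (551.9+246.4)/2 × 3 = 1197.45
  [5→5.5]: (246.4+211.4)/2 × 0.5 = 114.45
  [5.5→6]: (211.4+181.3)/2 × 0.5 = 98.175
  Sum = 2233.4 µg/L·hr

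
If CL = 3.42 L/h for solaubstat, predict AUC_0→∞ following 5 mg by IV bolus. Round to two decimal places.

AUC_0→∞ = Dose_iv / CL
        = 5 / 3.42 = 1.46199 mg/L·h

AUC = 1.46 mg/L·h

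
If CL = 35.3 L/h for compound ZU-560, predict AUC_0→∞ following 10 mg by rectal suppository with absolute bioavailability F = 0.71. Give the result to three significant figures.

AUC_0→∞ = F × Dose / CL
        = 0.71 × 10 / 35.3 = 0.201133 mg/L·h

AUC = 0.201 mg/L·h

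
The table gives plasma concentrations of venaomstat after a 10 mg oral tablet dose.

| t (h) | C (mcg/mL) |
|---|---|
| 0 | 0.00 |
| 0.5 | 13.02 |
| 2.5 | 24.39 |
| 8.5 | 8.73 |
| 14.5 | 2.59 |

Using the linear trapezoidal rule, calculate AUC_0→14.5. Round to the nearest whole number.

Trapezoidal AUC_0→14.5:
  [0→0.5]: (0.00+13.02)/2 × 0.5 = 3.255
  [0.5→2.5]: (13.02+24.39)/2 × 2 = 37.41
  [2.5→8.5]: (24.39+8.73)/2 × 6 = 99.36
  [8.5→14.5]: (8.73+2.59)/2 × 6 = 33.96
  Sum = 173.985 mcg/mL·h

AUC = 174 mcg/mL·h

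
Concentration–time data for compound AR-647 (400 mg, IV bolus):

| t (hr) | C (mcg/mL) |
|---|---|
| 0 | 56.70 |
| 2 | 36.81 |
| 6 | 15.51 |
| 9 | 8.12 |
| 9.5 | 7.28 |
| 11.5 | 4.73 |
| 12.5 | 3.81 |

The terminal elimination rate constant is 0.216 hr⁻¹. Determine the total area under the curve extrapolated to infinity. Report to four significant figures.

Trapezoidal AUC_0→12.5:
  [0→2]: (56.70+36.81)/2 × 2 = 93.51
  [2→6]: (36.81+15.51)/2 × 4 = 104.64
  [6→9]: (15.51+8.12)/2 × 3 = 35.445
  [9→9.5]: (8.12+7.28)/2 × 0.5 = 3.85
  [9.5→11.5]: (7.28+4.73)/2 × 2 = 12.01
  [11.5→12.5]: (4.73+3.81)/2 × 1 = 4.27
  Sum = 253.725 mcg/mL·hr
Extrapolated tail: C_last / k_e = 3.81 / 0.216 = 17.639
AUC_0→∞ = 253.725 + 17.639 = 271.364 mcg/mL·hr

AUC = 271.4 mcg/mL·hr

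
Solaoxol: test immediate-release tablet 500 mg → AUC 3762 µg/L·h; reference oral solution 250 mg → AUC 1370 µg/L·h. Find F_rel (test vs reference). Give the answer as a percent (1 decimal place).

F_rel = 137.3%

F_rel = (AUC_test/D_test) / (AUC_ref/D_ref)
      = (3762/500) / (1370/250)
      = 7.524 / 5.48 = 1.3730 = 137.30%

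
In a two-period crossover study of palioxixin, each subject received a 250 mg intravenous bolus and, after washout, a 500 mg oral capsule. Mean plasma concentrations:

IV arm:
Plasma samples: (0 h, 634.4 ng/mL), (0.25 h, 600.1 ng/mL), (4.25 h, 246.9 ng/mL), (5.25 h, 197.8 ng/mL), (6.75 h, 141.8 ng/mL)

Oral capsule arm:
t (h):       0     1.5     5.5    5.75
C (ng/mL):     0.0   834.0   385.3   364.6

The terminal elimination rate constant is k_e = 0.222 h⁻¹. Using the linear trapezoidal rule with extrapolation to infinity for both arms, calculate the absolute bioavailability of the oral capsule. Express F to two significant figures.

F = 0.81

Trapezoidal AUC_0→6.75 (IV):
  [0→0.25]: (634.4+600.1)/2 × 0.25 = 154.3125
  [0.25→4.25]: (600.1+246.9)/2 × 4 = 1694.0
  [4.25→5.25]: (246.9+197.8)/2 × 1 = 222.35
  [5.25→6.75]: (197.8+141.8)/2 × 1.5 = 254.7
  Sum = 2325.3625 ng/mL·h
IV tail: 141.8/0.222 = 638.739; AUC_iv,0→∞ = 2325.3625 + 638.739 = 2964.1015 ng/mL·h
Trapezoidal AUC_0→5.75 (oral capsule):
  [0→1.5]: (0.0+834.0)/2 × 1.5 = 625.5
  [1.5→5.5]: (834.0+385.3)/2 × 4 = 2438.6
  [5.5→5.75]: (385.3+364.6)/2 × 0.25 = 93.7375
  Sum = 3157.8375 ng/mL·h
oral capsule tail: 364.6/0.222 = 1642.342; AUC_ev,0→∞ = 3157.8375 + 1642.342 = 4800.1795 ng/mL·h
F = (AUC_ev/D_ev)/(AUC_iv/D_iv) = (4800.1795/500)/(2964.1015/250) = 9.600359/11.856406 = 0.8097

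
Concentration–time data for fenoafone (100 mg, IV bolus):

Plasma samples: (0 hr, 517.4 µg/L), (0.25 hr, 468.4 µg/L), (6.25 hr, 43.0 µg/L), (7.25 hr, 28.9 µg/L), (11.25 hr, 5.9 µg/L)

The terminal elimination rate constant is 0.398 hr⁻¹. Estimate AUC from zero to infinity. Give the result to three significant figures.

Trapezoidal AUC_0→11.25:
  [0→0.25]: (517.4+468.4)/2 × 0.25 = 123.225
  [0.25→6.25]: (468.4+43.0)/2 × 6 = 1534.2
  [6.25→7.25]: (43.0+28.9)/2 × 1 = 35.95
  [7.25→11.25]: (28.9+5.9)/2 × 4 = 69.6
  Sum = 1762.975 µg/L·hr
Extrapolated tail: C_last / k_e = 5.9 / 0.398 = 14.824
AUC_0→∞ = 1762.975 + 14.824 = 1777.799 µg/L·hr

AUC = 1780 µg/L·hr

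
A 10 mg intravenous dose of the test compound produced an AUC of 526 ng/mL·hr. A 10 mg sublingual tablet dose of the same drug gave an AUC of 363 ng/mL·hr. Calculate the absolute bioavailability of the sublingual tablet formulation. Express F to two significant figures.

F = (AUC_ev / D_ev) / (AUC_iv / D_iv)
  = (363/10) / (526/10)
  = 36.3 / 52.6 = 0.6901

F = 0.69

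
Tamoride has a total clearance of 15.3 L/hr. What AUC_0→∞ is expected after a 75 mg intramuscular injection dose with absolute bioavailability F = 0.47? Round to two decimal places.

AUC_0→∞ = F × Dose / CL
        = 0.47 × 75 / 15.3 = 2.30392 mg/L·hr

AUC = 2.30 mg/L·hr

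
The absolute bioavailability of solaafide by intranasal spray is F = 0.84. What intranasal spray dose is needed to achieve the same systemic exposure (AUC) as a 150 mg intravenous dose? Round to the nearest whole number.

D_intranasal = 179 mg

For equal systemic exposure: F × D_ev = D_iv
D_ev = D_iv / F = 150 / 0.84 = 178.571 mg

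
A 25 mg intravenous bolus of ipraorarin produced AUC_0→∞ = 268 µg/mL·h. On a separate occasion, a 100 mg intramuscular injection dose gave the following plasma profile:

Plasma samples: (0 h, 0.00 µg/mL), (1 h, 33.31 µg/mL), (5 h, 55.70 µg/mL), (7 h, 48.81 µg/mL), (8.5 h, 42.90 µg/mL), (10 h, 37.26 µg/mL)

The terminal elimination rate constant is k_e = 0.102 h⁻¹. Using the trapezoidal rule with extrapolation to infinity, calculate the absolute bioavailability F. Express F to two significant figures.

Trapezoidal AUC_0→10 (intramuscular injection):
  [0→1]: (0.00+33.31)/2 × 1 = 16.655
  [1→5]: (33.31+55.70)/2 × 4 = 178.02
  [5→7]: (55.70+48.81)/2 × 2 = 104.51
  [7→8.5]: (48.81+42.90)/2 × 1.5 = 68.7825
  [8.5→10]: (42.90+37.26)/2 × 1.5 = 60.12
  Sum = 428.0875 µg/mL·h
Tail: C_last/k_e = 37.26/0.102 = 365.294
AUC_0→∞ (intramuscular injection) = 428.0875 + 365.294 = 793.3815 µg/mL·h
F = (AUC_ev/D_ev)/(AUC_iv/D_iv) = (793.3815/100)/(268/25) = 7.933815/10.72 = 0.7401

F = 0.74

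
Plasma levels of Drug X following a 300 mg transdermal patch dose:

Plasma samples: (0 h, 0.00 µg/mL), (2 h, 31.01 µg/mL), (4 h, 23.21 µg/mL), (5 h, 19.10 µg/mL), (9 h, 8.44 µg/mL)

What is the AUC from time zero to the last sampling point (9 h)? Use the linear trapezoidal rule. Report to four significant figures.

AUC = 161.5 µg/mL·h

Trapezoidal AUC_0→9:
  [0→2]: (0.00+31.01)/2 × 2 = 31.01
  [2→4]: (31.01+23.21)/2 × 2 = 54.22
  [4→5]: (23.21+19.10)/2 × 1 = 21.155
  [5→9]: (19.10+8.44)/2 × 4 = 55.08
  Sum = 161.465 µg/mL·h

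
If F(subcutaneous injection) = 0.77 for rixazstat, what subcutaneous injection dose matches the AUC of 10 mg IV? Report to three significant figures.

For equal systemic exposure: F × D_ev = D_iv
D_ev = D_iv / F = 10 / 0.77 = 12.987 mg

D_subcutaneous = 13.0 mg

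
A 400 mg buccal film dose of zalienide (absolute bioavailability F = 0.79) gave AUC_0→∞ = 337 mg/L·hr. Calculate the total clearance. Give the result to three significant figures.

CL = F × Dose / AUC_0→∞
   = 0.79 × 400 / 337 = 0.937685 L/hr

CL = 0.938 L/hr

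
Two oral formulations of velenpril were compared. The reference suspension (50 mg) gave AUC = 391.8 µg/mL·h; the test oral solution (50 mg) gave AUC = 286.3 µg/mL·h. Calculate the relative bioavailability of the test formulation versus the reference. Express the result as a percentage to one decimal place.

F_rel = (AUC_test/D_test) / (AUC_ref/D_ref)
      = (286.3/50) / (391.8/50)
      = 5.726 / 7.836 = 0.7307 = 73.07%

F_rel = 73.1%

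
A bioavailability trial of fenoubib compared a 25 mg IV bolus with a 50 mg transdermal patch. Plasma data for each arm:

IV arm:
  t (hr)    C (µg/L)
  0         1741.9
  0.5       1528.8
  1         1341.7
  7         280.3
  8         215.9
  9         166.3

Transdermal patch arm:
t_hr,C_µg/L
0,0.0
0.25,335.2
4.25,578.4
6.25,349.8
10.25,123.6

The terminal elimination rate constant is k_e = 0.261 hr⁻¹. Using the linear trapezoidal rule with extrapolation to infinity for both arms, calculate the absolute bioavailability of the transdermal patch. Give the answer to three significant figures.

Trapezoidal AUC_0→9 (IV):
  [0→0.5]: (1741.9+1528.8)/2 × 0.5 = 817.675
  [0.5→1]: (1528.8+1341.7)/2 × 0.5 = 717.625
  [1→7]: (1341.7+280.3)/2 × 6 = 4866.0
  [7→8]: (280.3+215.9)/2 × 1 = 248.1
  [8→9]: (215.9+166.3)/2 × 1 = 191.1
  Sum = 6840.5 µg/L·hr
IV tail: 166.3/0.261 = 637.165; AUC_iv,0→∞ = 6840.5 + 637.165 = 7477.665 µg/L·hr
Trapezoidal AUC_0→10.25 (transdermal patch):
  [0→0.25]: (0.0+335.2)/2 × 0.25 = 41.9
  [0.25→4.25]: (335.2+578.4)/2 × 4 = 1827.2
  [4.25→6.25]: (578.4+349.8)/2 × 2 = 928.2
  [6.25→10.25]: (349.8+123.6)/2 × 4 = 946.8
  Sum = 3744.1 µg/L·hr
transdermal patch tail: 123.6/0.261 = 473.563; AUC_ev,0→∞ = 3744.1 + 473.563 = 4217.663 µg/L·hr
F = (AUC_ev/D_ev)/(AUC_iv/D_iv) = (4217.663/50)/(7477.665/25) = 84.35326/299.1066 = 0.2820

F = 0.282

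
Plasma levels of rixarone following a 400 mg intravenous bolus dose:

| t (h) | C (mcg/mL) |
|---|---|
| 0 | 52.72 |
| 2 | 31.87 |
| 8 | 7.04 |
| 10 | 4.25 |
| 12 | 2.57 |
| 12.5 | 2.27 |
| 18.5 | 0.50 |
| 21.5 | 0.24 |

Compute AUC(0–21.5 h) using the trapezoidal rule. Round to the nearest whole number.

AUC = 230 mcg/mL·h

Trapezoidal AUC_0→21.5:
  [0→2]: (52.72+31.87)/2 × 2 = 84.59
  [2→8]: (31.87+7.04)/2 × 6 = 116.73
  [8→10]: (7.04+4.25)/2 × 2 = 11.29
  [10→12]: (4.25+2.57)/2 × 2 = 6.82
  [12→12.5]: (2.57+2.27)/2 × 0.5 = 1.21
  [12.5→18.5]: (2.27+0.50)/2 × 6 = 8.31
  [18.5→21.5]: (0.50+0.24)/2 × 3 = 1.11
  Sum = 230.06 mcg/mL·h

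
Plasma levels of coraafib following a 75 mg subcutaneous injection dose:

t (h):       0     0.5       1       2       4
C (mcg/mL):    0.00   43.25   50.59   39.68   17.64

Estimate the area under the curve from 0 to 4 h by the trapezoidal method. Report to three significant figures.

AUC = 137 mcg/mL·h

Trapezoidal AUC_0→4:
  [0→0.5]: (0.00+43.25)/2 × 0.5 = 10.8125
  [0.5→1]: (43.25+50.59)/2 × 0.5 = 23.46
  [1→2]: (50.59+39.68)/2 × 1 = 45.135
  [2→4]: (39.68+17.64)/2 × 2 = 57.32
  Sum = 136.7275 mcg/mL·h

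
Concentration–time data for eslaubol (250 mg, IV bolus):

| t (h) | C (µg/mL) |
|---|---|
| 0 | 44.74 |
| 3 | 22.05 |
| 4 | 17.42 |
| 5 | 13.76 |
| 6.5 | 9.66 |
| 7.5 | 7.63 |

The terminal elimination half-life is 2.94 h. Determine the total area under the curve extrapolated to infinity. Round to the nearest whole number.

AUC = 194 µg/mL·h

Trapezoidal AUC_0→7.5:
  [0→3]: (44.74+22.05)/2 × 3 = 100.185
  [3→4]: (22.05+17.42)/2 × 1 = 19.735
  [4→5]: (17.42+13.76)/2 × 1 = 15.59
  [5→6.5]: (13.76+9.66)/2 × 1.5 = 17.565
  [6.5→7.5]: (9.66+7.63)/2 × 1 = 8.645
  Sum = 161.72 µg/mL·h
k_e = ln2 / t½ = 0.693147 / 2.94 = 0.2358 h^-1
Extrapolated tail: C_last / k_e = 7.63 / 0.2358 = 32.358
AUC_0→∞ = 161.72 + 32.358 = 194.078 µg/mL·h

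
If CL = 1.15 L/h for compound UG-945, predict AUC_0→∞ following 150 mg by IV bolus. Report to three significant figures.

AUC = 130 mg/L·h

AUC_0→∞ = Dose_iv / CL
        = 150 / 1.15 = 130.435 mg/L·h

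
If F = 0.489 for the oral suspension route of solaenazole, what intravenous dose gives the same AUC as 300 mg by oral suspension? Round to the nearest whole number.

D_iv = 147 mg

Systemic exposure from an extravascular dose = F × D_ev, so the equivalent IV dose is F × D_ev.
D_iv = F × D_ev = 0.489 × 300 = 146.7 mg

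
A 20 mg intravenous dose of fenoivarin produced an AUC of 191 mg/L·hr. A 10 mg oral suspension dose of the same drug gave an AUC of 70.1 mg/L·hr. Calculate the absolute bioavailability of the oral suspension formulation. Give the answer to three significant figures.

F = (AUC_ev / D_ev) / (AUC_iv / D_iv)
  = (70.1/10) / (191/20)
  = 7.01 / 9.55 = 0.7340

F = 0.734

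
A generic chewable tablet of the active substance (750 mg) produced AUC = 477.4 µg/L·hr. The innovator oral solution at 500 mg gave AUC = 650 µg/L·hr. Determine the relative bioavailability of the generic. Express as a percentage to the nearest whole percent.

F_rel = 49%

F_rel = (AUC_test/D_test) / (AUC_ref/D_ref)
      = (477.4/750) / (650/500)
      = 0.636533 / 1.3 = 0.4896 = 48.96%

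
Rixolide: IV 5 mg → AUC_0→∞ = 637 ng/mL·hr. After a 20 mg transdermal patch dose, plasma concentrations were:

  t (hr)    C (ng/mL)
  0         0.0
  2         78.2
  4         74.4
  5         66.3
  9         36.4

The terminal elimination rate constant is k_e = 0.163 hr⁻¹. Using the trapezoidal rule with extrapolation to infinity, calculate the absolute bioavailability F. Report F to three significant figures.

F = 0.286

Trapezoidal AUC_0→9 (transdermal patch):
  [0→2]: (0.0+78.2)/2 × 2 = 78.2
  [2→4]: (78.2+74.4)/2 × 2 = 152.6
  [4→5]: (74.4+66.3)/2 × 1 = 70.35
  [5→9]: (66.3+36.4)/2 × 4 = 205.4
  Sum = 506.55 ng/mL·hr
Tail: C_last/k_e = 36.4/0.163 = 223.313
AUC_0→∞ (transdermal patch) = 506.55 + 223.313 = 729.863 ng/mL·hr
F = (AUC_ev/D_ev)/(AUC_iv/D_iv) = (729.863/20)/(637/5) = 36.49315/127.4 = 0.2864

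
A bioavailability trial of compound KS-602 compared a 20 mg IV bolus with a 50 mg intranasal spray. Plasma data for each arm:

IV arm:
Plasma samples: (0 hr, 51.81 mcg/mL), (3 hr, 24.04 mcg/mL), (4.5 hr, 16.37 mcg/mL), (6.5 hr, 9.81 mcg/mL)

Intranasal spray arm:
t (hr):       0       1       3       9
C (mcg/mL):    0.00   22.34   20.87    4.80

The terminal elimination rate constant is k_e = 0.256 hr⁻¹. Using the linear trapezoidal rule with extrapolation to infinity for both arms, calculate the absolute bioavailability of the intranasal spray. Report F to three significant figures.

Trapezoidal AUC_0→6.5 (IV):
  [0→3]: (51.81+24.04)/2 × 3 = 113.775
  [3→4.5]: (24.04+16.37)/2 × 1.5 = 30.3075
  [4.5→6.5]: (16.37+9.81)/2 × 2 = 26.18
  Sum = 170.2625 mcg/mL·hr
IV tail: 9.81/0.256 = 38.320; AUC_iv,0→∞ = 170.2625 + 38.320 = 208.5825 mcg/mL·hr
Trapezoidal AUC_0→9 (intranasal spray):
  [0→1]: (0.00+22.34)/2 × 1 = 11.17
  [1→3]: (22.34+20.87)/2 × 2 = 43.21
  [3→9]: (20.87+4.80)/2 × 6 = 77.01
  Sum = 131.39 mcg/mL·hr
intranasal spray tail: 4.80/0.256 = 18.750; AUC_ev,0→∞ = 131.39 + 18.750 = 150.14 mcg/mL·hr
F = (AUC_ev/D_ev)/(AUC_iv/D_iv) = (150.14/50)/(208.5825/20) = 3.0028/10.429125 = 0.2879

F = 0.288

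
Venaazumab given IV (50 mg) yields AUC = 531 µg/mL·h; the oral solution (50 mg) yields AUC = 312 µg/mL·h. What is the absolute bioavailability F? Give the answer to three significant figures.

F = 0.588

F = (AUC_ev / D_ev) / (AUC_iv / D_iv)
  = (312/50) / (531/50)
  = 6.24 / 10.62 = 0.5876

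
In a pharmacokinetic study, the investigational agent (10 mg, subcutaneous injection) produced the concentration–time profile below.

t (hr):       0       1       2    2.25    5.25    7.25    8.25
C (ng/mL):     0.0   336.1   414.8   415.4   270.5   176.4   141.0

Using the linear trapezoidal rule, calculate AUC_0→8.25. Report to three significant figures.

Trapezoidal AUC_0→8.25:
  [0→1]: (0.0+336.1)/2 × 1 = 168.05
  [1→2]: (336.1+414.8)/2 × 1 = 375.45
  [2→2.25]: (414.8+415.4)/2 × 0.25 = 103.775
  [2.25→5.25]: (415.4+270.5)/2 × 3 = 1028.85
  [5.25→7.25]: (270.5+176.4)/2 × 2 = 446.9
  [7.25→8.25]: (176.4+141.0)/2 × 1 = 158.7
  Sum = 2281.725 ng/mL·hr

AUC = 2280 ng/mL·hr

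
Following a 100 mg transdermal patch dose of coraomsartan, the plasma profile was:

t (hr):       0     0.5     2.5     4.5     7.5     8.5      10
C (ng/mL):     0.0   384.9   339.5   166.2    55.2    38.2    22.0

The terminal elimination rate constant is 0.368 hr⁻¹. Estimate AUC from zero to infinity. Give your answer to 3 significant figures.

AUC = 1810 ng/mL·hr

Trapezoidal AUC_0→10:
  [0→0.5]: (0.0+384.9)/2 × 0.5 = 96.225
  [0.5→2.5]: (384.9+339.5)/2 × 2 = 724.4
  [2.5→4.5]: (339.5+166.2)/2 × 2 = 505.7
  [4.5→7.5]: (166.2+55.2)/2 × 3 = 332.1
  [7.5→8.5]: (55.2+38.2)/2 × 1 = 46.7
  [8.5→10]: (38.2+22.0)/2 × 1.5 = 45.15
  Sum = 1750.275 ng/mL·hr
Extrapolated tail: C_last / k_e = 22.0 / 0.368 = 59.783
AUC_0→∞ = 1750.275 + 59.783 = 1810.058 ng/mL·hr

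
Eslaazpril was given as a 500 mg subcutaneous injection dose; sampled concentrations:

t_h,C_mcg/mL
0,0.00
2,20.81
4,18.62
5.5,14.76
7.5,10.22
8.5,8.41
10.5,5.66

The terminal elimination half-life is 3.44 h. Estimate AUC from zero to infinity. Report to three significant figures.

AUC = 162 mcg/mL·h

Trapezoidal AUC_0→10.5:
  [0→2]: (0.00+20.81)/2 × 2 = 20.81
  [2→4]: (20.81+18.62)/2 × 2 = 39.43
  [4→5.5]: (18.62+14.76)/2 × 1.5 = 25.035
  [5.5→7.5]: (14.76+10.22)/2 × 2 = 24.98
  [7.5→8.5]: (10.22+8.41)/2 × 1 = 9.315
  [8.5→10.5]: (8.41+5.66)/2 × 2 = 14.07
  Sum = 133.64 mcg/mL·h
k_e = ln2 / t½ = 0.693147 / 3.44 = 0.2015 h^-1
Extrapolated tail: C_last / k_e = 5.66 / 0.2015 = 28.089
AUC_0→∞ = 133.64 + 28.089 = 161.729 mcg/mL·h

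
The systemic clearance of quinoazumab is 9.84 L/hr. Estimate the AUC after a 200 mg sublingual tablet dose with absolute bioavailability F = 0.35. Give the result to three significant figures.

AUC_0→∞ = F × Dose / CL
        = 0.35 × 200 / 9.84 = 7.11382 mg/L·hr

AUC = 7.11 mg/L·hr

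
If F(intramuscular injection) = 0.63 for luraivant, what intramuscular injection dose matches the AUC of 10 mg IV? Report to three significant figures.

For equal systemic exposure: F × D_ev = D_iv
D_ev = D_iv / F = 10 / 0.63 = 15.873 mg

D_intramuscular = 15.9 mg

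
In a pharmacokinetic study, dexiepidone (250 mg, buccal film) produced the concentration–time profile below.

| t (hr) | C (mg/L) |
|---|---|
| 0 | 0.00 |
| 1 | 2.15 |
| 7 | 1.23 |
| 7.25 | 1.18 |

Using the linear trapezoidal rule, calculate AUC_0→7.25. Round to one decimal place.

AUC = 11.5 mg/L·hr

Trapezoidal AUC_0→7.25:
  [0→1]: (0.00+2.15)/2 × 1 = 1.075
  [1→7]: (2.15+1.23)/2 × 6 = 10.14
  [7→7.25]: (1.23+1.18)/2 × 0.25 = 0.30125
  Sum = 11.51625 mg/L·hr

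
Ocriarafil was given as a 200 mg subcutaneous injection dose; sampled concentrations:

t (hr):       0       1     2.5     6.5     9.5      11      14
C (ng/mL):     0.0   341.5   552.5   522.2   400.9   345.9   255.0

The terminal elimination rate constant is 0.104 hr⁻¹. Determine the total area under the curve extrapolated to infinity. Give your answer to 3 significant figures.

AUC = 8290 ng/mL·hr

Trapezoidal AUC_0→14:
  [0→1]: (0.0+341.5)/2 × 1 = 170.75
  [1→2.5]: (341.5+552.5)/2 × 1.5 = 670.5
  [2.5→6.5]: (552.5+522.2)/2 × 4 = 2149.4
  [6.5→9.5]: (522.2+400.9)/2 × 3 = 1384.65
  [9.5→11]: (400.9+345.9)/2 × 1.5 = 560.1
  [11→14]: (345.9+255.0)/2 × 3 = 901.35
  Sum = 5836.75 ng/mL·hr
Extrapolated tail: C_last / k_e = 255.0 / 0.104 = 2451.923
AUC_0→∞ = 5836.75 + 2451.923 = 8288.673 ng/mL·hr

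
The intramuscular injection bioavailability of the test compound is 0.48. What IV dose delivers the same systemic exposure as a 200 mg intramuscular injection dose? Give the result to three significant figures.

D_iv = 96.0 mg

Systemic exposure from an extravascular dose = F × D_ev, so the equivalent IV dose is F × D_ev.
D_iv = F × D_ev = 0.48 × 200 = 96 mg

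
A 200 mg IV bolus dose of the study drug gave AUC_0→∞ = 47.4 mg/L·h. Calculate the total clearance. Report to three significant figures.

CL = 4.22 L/h

CL = Dose_iv / AUC_0→∞
   = 200 / 47.4 = 4.21941 L/h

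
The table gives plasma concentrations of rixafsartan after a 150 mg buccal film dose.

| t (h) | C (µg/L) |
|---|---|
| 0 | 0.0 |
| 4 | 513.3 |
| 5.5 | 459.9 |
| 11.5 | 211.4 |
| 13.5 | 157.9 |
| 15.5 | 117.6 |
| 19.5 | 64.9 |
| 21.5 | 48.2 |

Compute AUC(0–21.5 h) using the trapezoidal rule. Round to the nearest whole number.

Trapezoidal AUC_0→21.5:
  [0→4]: (0.0+513.3)/2 × 4 = 1026.6
  [4→5.5]: (513.3+459.9)/2 × 1.5 = 729.9
  [5.5→11.5]: (459.9+211.4)/2 × 6 = 2013.9
  [11.5→13.5]: (211.4+157.9)/2 × 2 = 369.3
  [13.5→15.5]: (157.9+117.6)/2 × 2 = 275.5
  [15.5→19.5]: (117.6+64.9)/2 × 4 = 365.0
  [19.5→21.5]: (64.9+48.2)/2 × 2 = 113.1
  Sum = 4893.3 µg/L·h

AUC = 4893 µg/L·h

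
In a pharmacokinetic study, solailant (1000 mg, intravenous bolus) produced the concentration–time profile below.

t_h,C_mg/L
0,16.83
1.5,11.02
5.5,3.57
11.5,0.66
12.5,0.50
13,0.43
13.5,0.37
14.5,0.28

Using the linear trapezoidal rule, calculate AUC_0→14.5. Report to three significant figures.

AUC = 64.1 mg/L·h

Trapezoidal AUC_0→14.5:
  [0→1.5]: (16.83+11.02)/2 × 1.5 = 20.8875
  [1.5→5.5]: (11.02+3.57)/2 × 4 = 29.18
  [5.5→11.5]: (3.57+0.66)/2 × 6 = 12.69
  [11.5→12.5]: (0.66+0.50)/2 × 1 = 0.58
  [12.5→13]: (0.50+0.43)/2 × 0.5 = 0.2325
  [13→13.5]: (0.43+0.37)/2 × 0.5 = 0.2
  [13.5→14.5]: (0.37+0.28)/2 × 1 = 0.325
  Sum = 64.095 mg/L·h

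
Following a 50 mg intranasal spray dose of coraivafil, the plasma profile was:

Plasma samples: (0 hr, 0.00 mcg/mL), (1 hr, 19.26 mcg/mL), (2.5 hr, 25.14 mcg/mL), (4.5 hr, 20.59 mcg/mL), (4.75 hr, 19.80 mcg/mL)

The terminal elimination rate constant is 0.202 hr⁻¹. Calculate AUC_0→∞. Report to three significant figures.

AUC = 192 mcg/mL·hr

Trapezoidal AUC_0→4.75:
  [0→1]: (0.00+19.26)/2 × 1 = 9.63
  [1→2.5]: (19.26+25.14)/2 × 1.5 = 33.3
  [2.5→4.5]: (25.14+20.59)/2 × 2 = 45.73
  [4.5→4.75]: (20.59+19.80)/2 × 0.25 = 5.04875
  Sum = 93.70875 mcg/mL·hr
Extrapolated tail: C_last / k_e = 19.80 / 0.202 = 98.020
AUC_0→∞ = 93.70875 + 98.020 = 191.72875 mcg/mL·hr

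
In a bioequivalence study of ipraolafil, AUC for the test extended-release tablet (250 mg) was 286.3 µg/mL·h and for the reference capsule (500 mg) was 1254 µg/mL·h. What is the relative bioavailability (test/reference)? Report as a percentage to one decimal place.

F_rel = 45.7%

F_rel = (AUC_test/D_test) / (AUC_ref/D_ref)
      = (286.3/250) / (1254/500)
      = 1.1452 / 2.508 = 0.4566 = 45.66%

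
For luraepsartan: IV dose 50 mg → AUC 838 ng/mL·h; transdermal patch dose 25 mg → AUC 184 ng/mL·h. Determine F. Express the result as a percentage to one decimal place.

F = (AUC_ev / D_ev) / (AUC_iv / D_iv)
  = (184/25) / (838/50)
  = 7.36 / 16.76 = 0.4391
  = 43.91%

F = 43.9%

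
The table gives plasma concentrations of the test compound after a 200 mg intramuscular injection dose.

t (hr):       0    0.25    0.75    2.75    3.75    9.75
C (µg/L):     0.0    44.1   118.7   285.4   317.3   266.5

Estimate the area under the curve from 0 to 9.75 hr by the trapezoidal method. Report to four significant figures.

AUC = 2503 µg/L·hr

Trapezoidal AUC_0→9.75:
  [0→0.25]: (0.0+44.1)/2 × 0.25 = 5.5125
  [0.25→0.75]: (44.1+118.7)/2 × 0.5 = 40.7
  [0.75→2.75]: (118.7+285.4)/2 × 2 = 404.1
  [2.75→3.75]: (285.4+317.3)/2 × 1 = 301.35
  [3.75→9.75]: (317.3+266.5)/2 × 6 = 1751.4
  Sum = 2503.0625 µg/L·hr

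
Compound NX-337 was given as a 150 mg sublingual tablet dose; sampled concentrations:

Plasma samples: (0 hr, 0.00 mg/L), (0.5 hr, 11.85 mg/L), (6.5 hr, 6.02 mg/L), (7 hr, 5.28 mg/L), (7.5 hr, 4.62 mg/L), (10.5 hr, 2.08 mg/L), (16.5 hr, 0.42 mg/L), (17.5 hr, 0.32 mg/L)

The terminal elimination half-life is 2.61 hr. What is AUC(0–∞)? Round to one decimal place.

AUC = 81.0 mg/L·hr

Trapezoidal AUC_0→17.5:
  [0→0.5]: (0.00+11.85)/2 × 0.5 = 2.9625
  [0.5→6.5]: (11.85+6.02)/2 × 6 = 53.61
  [6.5→7]: (6.02+5.28)/2 × 0.5 = 2.825
  [7→7.5]: (5.28+4.62)/2 × 0.5 = 2.475
  [7.5→10.5]: (4.62+2.08)/2 × 3 = 10.05
  [10.5→16.5]: (2.08+0.42)/2 × 6 = 7.5
  [16.5→17.5]: (0.42+0.32)/2 × 1 = 0.37
  Sum = 79.7925 mg/L·hr
k_e = ln2 / t½ = 0.693147 / 2.61 = 0.2656 hr^-1
Extrapolated tail: C_last / k_e = 0.32 / 0.2656 = 1.205
AUC_0→∞ = 79.7925 + 1.205 = 80.9975 mg/L·hr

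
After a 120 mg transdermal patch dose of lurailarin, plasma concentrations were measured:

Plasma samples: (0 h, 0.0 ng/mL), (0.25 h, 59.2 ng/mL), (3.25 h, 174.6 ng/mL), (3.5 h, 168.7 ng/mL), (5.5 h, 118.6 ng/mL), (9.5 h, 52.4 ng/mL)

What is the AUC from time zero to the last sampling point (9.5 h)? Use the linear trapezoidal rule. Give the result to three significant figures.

Trapezoidal AUC_0→9.5:
  [0→0.25]: (0.0+59.2)/2 × 0.25 = 7.4
  [0.25→3.25]: (59.2+174.6)/2 × 3 = 350.7
  [3.25→3.5]: (174.6+168.7)/2 × 0.25 = 42.9125
  [3.5→5.5]: (168.7+118.6)/2 × 2 = 287.3
  [5.5→9.5]: (118.6+52.4)/2 × 4 = 342.0
  Sum = 1030.3125 ng/mL·h

AUC = 1030 ng/mL·h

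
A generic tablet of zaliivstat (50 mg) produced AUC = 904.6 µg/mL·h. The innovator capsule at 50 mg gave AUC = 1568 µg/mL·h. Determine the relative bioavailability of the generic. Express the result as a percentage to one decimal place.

F_rel = 57.7%

F_rel = (AUC_test/D_test) / (AUC_ref/D_ref)
      = (904.6/50) / (1568/50)
      = 18.092 / 31.36 = 0.5769 = 57.69%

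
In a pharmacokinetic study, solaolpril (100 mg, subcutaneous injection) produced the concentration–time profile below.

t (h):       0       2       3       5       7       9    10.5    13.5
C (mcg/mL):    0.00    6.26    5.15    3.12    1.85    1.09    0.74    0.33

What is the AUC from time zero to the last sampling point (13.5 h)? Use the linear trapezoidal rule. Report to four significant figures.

AUC = 31.12 mcg/mL·h

Trapezoidal AUC_0→13.5:
  [0→2]: (0.00+6.26)/2 × 2 = 6.26
  [2→3]: (6.26+5.15)/2 × 1 = 5.705
  [3→5]: (5.15+3.12)/2 × 2 = 8.27
  [5→7]: (3.12+1.85)/2 × 2 = 4.97
  [7→9]: (1.85+1.09)/2 × 2 = 2.94
  [9→10.5]: (1.09+0.74)/2 × 1.5 = 1.3725
  [10.5→13.5]: (0.74+0.33)/2 × 3 = 1.605
  Sum = 31.1225 mcg/mL·h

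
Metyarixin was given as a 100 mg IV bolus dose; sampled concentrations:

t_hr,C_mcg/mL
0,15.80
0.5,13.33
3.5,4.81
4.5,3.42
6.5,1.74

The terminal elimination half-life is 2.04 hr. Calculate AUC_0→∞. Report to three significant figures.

Trapezoidal AUC_0→6.5:
  [0→0.5]: (15.80+13.33)/2 × 0.5 = 7.2825
  [0.5→3.5]: (13.33+4.81)/2 × 3 = 27.21
  [3.5→4.5]: (4.81+3.42)/2 × 1 = 4.115
  [4.5→6.5]: (3.42+1.74)/2 × 2 = 5.16
  Sum = 43.7675 mcg/mL·hr
k_e = ln2 / t½ = 0.693147 / 2.04 = 0.3398 hr^-1
Extrapolated tail: C_last / k_e = 1.74 / 0.3398 = 5.121
AUC_0→∞ = 43.7675 + 5.121 = 48.8885 mcg/mL·hr

AUC = 48.9 mcg/mL·hr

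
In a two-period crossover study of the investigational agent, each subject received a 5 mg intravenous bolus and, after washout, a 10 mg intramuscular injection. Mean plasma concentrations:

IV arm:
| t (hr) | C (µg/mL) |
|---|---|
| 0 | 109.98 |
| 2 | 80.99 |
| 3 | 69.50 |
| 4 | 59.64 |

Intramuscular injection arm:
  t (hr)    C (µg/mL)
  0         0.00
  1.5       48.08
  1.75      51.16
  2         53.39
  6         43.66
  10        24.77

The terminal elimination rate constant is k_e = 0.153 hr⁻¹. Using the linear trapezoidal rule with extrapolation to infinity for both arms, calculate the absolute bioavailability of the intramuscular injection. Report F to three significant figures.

F = 0.385

Trapezoidal AUC_0→4 (IV):
  [0→2]: (109.98+80.99)/2 × 2 = 190.97
  [2→3]: (80.99+69.50)/2 × 1 = 75.245
  [3→4]: (69.50+59.64)/2 × 1 = 64.57
  Sum = 330.785 µg/mL·hr
IV tail: 59.64/0.153 = 389.804; AUC_iv,0→∞ = 330.785 + 389.804 = 720.589 µg/mL·hr
Trapezoidal AUC_0→10 (intramuscular injection):
  [0→1.5]: (0.00+48.08)/2 × 1.5 = 36.06
  [1.5→1.75]: (48.08+51.16)/2 × 0.25 = 12.405
  [1.75→2]: (51.16+53.39)/2 × 0.25 = 13.06875
  [2→6]: (53.39+43.66)/2 × 4 = 194.1
  [6→10]: (43.66+24.77)/2 × 4 = 136.86
  Sum = 392.49375 µg/mL·hr
intramuscular injection tail: 24.77/0.153 = 161.895; AUC_ev,0→∞ = 392.49375 + 161.895 = 554.38875 µg/mL·hr
F = (AUC_ev/D_ev)/(AUC_iv/D_iv) = (554.38875/10)/(720.589/5) = 55.438875/144.1178 = 0.3847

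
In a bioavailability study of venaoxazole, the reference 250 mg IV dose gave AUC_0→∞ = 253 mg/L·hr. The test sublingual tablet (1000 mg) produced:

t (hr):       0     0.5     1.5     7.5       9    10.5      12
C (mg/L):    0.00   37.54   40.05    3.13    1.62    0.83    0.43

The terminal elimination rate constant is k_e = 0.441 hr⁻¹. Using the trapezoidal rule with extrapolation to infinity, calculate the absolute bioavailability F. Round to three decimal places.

Trapezoidal AUC_0→12 (sublingual tablet):
  [0→0.5]: (0.00+37.54)/2 × 0.5 = 9.385
  [0.5→1.5]: (37.54+40.05)/2 × 1 = 38.795
  [1.5→7.5]: (40.05+3.13)/2 × 6 = 129.54
  [7.5→9]: (3.13+1.62)/2 × 1.5 = 3.5625
  [9→10.5]: (1.62+0.83)/2 × 1.5 = 1.8375
  [10.5→12]: (0.83+0.43)/2 × 1.5 = 0.945
  Sum = 184.065 mg/L·hr
Tail: C_last/k_e = 0.43/0.441 = 0.975
AUC_0→∞ (sublingual tablet) = 184.065 + 0.975 = 185.04 mg/L·hr
F = (AUC_ev/D_ev)/(AUC_iv/D_iv) = (185.04/1000)/(253/250) = 0.18504/1.012 = 0.1828

F = 0.183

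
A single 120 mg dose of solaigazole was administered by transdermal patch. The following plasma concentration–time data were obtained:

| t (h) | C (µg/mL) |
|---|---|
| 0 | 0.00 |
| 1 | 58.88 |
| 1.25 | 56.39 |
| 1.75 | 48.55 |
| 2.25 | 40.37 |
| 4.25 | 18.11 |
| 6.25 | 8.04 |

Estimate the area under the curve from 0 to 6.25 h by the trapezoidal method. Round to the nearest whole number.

AUC = 177 µg/mL·h

Trapezoidal AUC_0→6.25:
  [0→1]: (0.00+58.88)/2 × 1 = 29.44
  [1→1.25]: (58.88+56.39)/2 × 0.25 = 14.40875
  [1.25→1.75]: (56.39+48.55)/2 × 0.5 = 26.235
  [1.75→2.25]: (48.55+40.37)/2 × 0.5 = 22.23
  [2.25→4.25]: (40.37+18.11)/2 × 2 = 58.48
  [4.25→6.25]: (18.11+8.04)/2 × 2 = 26.15
  Sum = 176.94375 µg/mL·h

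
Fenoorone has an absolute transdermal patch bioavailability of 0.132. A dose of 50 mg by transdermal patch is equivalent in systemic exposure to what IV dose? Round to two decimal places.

Systemic exposure from an extravascular dose = F × D_ev, so the equivalent IV dose is F × D_ev.
D_iv = F × D_ev = 0.132 × 50 = 6.6 mg

D_iv = 6.60 mg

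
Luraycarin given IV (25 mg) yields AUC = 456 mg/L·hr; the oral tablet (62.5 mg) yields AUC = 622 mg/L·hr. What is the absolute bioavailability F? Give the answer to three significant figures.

F = 0.546

F = (AUC_ev / D_ev) / (AUC_iv / D_iv)
  = (622/62.5) / (456/25)
  = 9.952 / 18.24 = 0.5456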